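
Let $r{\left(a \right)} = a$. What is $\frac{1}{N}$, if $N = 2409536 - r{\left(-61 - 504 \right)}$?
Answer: $\frac{1}{2410101} \approx 4.1492 \cdot 10^{-7}$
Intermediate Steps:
$N = 2410101$ ($N = 2409536 - \left(-61 - 504\right) = 2409536 - -565 = 2409536 + 565 = 2410101$)
$\frac{1}{N} = \frac{1}{2410101}$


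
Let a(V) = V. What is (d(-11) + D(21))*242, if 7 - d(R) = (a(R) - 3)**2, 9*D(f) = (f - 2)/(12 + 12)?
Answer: -4937405/108 ≈ -45717.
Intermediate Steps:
D(f) = -1/108 + f/216 (D(f) = ((f - 2)/(12 + 12))/9 = ((-2 + f)/24)/9 = ((-2 + f)*(1/24))/9 = (-1/12 + f/24)/9 = -1/108 + f/216)
d(R) = 7 - (-3 + R)**2 (d(R) = 7 - (R - 3)**2 = 7 - (-3 + R)**2)
(d(-11) + D(21))*242 = ((7 - (-3 - 11)**2) + (-1/108 + (1/216)*21))*242 = ((7 - 1*(-14)**2) + (-1/108 + 7/72))*242 = ((7 - 1*196) + 19/216)*242 = ((7 - 196) + 19/216)*242 = (-189 + 19/216)*242 = -40805/216*242 = -4937405/108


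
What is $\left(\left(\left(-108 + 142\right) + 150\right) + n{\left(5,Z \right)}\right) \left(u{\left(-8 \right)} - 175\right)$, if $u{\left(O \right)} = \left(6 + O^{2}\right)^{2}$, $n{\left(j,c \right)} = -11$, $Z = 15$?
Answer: $817425$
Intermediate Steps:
$\left(\left(\left(-108 + 142\right) + 150\right) + n{\left(5,Z \right)}\right) \left(u{\left(-8 \right)} - 175\right) = \left(\left(\left(-108 + 142\right) + 150\right) - 11\right) \left(\left(6 + \left(-8\right)^{2}\right)^{2} - 175\right) = \left(\left(34 + 150\right) - 11\right) \left(\left(6 + 64\right)^{2} - 175\right) = \left(184 - 11\right) \left(70^{2} - 175\right) = 173 \left(4900 - 175\right) = 173 \cdot 4725 = 817425$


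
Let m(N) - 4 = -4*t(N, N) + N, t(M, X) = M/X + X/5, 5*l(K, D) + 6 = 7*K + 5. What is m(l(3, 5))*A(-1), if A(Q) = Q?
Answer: -⅘ ≈ -0.80000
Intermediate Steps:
l(K, D) = -⅕ + 7*K/5 (l(K, D) = -6/5 + (7*K + 5)/5 = -6/5 + (5 + 7*K)/5 = -6/5 + (1 + 7*K/5) = -⅕ + 7*K/5)
t(M, X) = X/5 + M/X (t(M, X) = M/X + X*(⅕) = M/X + X/5 = X/5 + M/X)
m(N) = N/5 (m(N) = 4 + (-4*(N/5 + N/N) + N) = 4 + (-4*(N/5 + 1) + N) = 4 + (-4*(1 + N/5) + N) = 4 + ((-4 - 4*N/5) + N) = 4 + (-4 + N/5) = N/5)
m(l(3, 5))*A(-1) = ((-⅕ + (7/5)*3)/5)*(-1) = ((-⅕ + 21/5)/5)*(-1) = ((⅕)*4)*(-1) = (⅘)*(-1) = -⅘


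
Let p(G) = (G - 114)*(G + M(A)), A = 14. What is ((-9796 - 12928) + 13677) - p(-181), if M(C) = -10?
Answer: -65392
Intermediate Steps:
p(G) = (-114 + G)*(-10 + G) (p(G) = (G - 114)*(G - 10) = (-114 + G)*(-10 + G))
((-9796 - 12928) + 13677) - p(-181) = ((-9796 - 12928) + 13677) - (1140 + (-181)² - 124*(-181)) = (-22724 + 13677) - (1140 + 32761 + 22444) = -9047 - 1*56345 = -9047 - 56345 = -65392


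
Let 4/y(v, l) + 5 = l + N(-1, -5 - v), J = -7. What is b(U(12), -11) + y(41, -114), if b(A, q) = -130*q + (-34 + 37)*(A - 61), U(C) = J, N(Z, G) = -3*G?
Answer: 23298/19 ≈ 1226.2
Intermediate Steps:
U(C) = -7
y(v, l) = 4/(10 + l + 3*v) (y(v, l) = 4/(-5 + (l - 3*(-5 - v))) = 4/(-5 + (l + (15 + 3*v))) = 4/(-5 + (15 + l + 3*v)) = 4/(10 + l + 3*v))
b(A, q) = -183 - 130*q + 3*A (b(A, q) = -130*q + 3*(-61 + A) = -130*q + (-183 + 3*A) = -183 - 130*q + 3*A)
b(U(12), -11) + y(41, -114) = (-183 - 130*(-11) + 3*(-7)) + 4/(10 - 114 + 3*41) = (-183 + 1430 - 21) + 4/(10 - 114 + 123) = 1226 + 4/19 = 23298/19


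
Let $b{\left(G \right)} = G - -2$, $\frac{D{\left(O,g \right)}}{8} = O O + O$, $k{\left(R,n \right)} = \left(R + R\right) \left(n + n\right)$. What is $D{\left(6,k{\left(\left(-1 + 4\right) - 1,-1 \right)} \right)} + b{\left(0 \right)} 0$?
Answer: $336$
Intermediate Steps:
$k{\left(R,n \right)} = 4 R n$ ($k{\left(R,n \right)} = 2 R 2 n = 4 R n$)
$D{\left(O,g \right)} = 8 O + 8 O^{2}$ ($D{\left(O,g \right)} = 8 \left(O O + O\right) = 8 \left(O^{2} + O\right) = 8 \left(O + O^{2}\right) = 8 O + 8 O^{2}$)
$b{\left(G \right)} = 2 + G$ ($b{\left(G \right)} = G + 2 = 2 + G$)
$D{\left(6,k{\left(\left(-1 + 4\right) - 1,-1 \right)} \right)} + b{\left(0 \right)} 0 = 8 \cdot 6 \left(1 + 6\right) + \left(2 + 0\right) 0 = 8 \cdot 6 \cdot 7 + 2 \cdot 0 = 336 + 0 = 336$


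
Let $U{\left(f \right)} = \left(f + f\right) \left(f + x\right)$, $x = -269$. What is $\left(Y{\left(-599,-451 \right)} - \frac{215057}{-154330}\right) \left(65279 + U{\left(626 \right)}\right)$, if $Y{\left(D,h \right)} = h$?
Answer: $- \frac{35543401004839}{154330} \approx -2.3031 \cdot 10^{8}$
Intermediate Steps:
$U{\left(f \right)} = 2 f \left(-269 + f\right)$ ($U{\left(f \right)} = \left(f + f\right) \left(f - 269\right) = 2 f \left(-269 + f\right)$)
$\left(Y{\left(-599,-451 \right)} - \frac{215057}{-154330}\right) \left(65279 + U{\left(626 \right)}\right) = \left(-451 - \frac{215057}{-154330}\right) \left(65279 + 2 \cdot 626 \left(-269 + 626\right)\right) = \left(-451 - - \frac{215057}{154330}\right) \left(65279 + 2 \cdot 626 \cdot 357\right) = \left(-451 + \frac{215057}{154330}\right) \left(65279 + 446964\right) = \left(- \frac{69387773}{154330}\right) 512243 = - \frac{35543401004839}{154330}$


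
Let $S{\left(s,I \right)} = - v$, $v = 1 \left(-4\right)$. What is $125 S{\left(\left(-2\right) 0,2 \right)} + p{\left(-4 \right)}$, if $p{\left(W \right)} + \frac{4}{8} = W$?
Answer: $\frac{991}{2} \approx 495.5$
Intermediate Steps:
$p{\left(W \right)} = - \frac{1}{2} + W$
$v = -4$
$S{\left(s,I \right)} = 4$ ($S{\left(s,I \right)} = \left(-1\right) \left(-4\right) = 4$)
$125 S{\left(\left(-2\right) 0,2 \right)} + p{\left(-4 \right)} = 125 \cdot 4 - \frac{9}{2} = 500 - \frac{9}{2} = \frac{991}{2}$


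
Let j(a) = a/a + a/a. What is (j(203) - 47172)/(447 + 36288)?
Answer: -9434/7347 ≈ -1.2841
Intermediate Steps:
j(a) = 2 (j(a) = 1 + 1 = 2)
(j(203) - 47172)/(447 + 36288) = (2 - 47172)/(447 + 36288) = -47170/36735 = -47170*1/36735 = -9434/7347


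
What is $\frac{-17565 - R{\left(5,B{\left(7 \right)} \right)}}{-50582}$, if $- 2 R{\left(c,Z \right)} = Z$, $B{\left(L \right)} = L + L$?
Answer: $\frac{8779}{25291} \approx 0.34712$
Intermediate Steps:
$B{\left(L \right)} = 2 L$
$R{\left(c,Z \right)} = - \frac{Z}{2}$
$\frac{-17565 - R{\left(5,B{\left(7 \right)} \right)}}{-50582} = \frac{-17565 - - \frac{2 \cdot 7}{2}}{-50582} = \left(-17565 - \left(- \frac{1}{2}\right) 14\right) \left(- \frac{1}{50582}\right) = \left(-17565 - -7\right) \left(- \frac{1}{50582}\right) = \left(-17565 + 7\right) \left(- \frac{1}{50582}\right) = \left(-17558\right) \left(- \frac{1}{50582}\right) = \frac{8779}{25291}$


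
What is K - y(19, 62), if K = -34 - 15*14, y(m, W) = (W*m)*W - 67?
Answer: -73213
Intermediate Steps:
y(m, W) = -67 + m*W² (y(m, W) = m*W² - 67 = -67 + m*W²)
K = -244 (K = -34 - 210 = -244)
K - y(19, 62) = -244 - (-67 + 19*62²) = -244 - (-67 + 19*3844) = -244 - (-67 + 73036) = -244 - 1*72969 = -244 - 72969 = -73213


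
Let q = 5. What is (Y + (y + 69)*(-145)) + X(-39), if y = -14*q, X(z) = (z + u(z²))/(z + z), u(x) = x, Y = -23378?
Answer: -23252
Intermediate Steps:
X(z) = (z + z²)/(2*z) (X(z) = (z + z²)/(z + z) = (z + z²)/((2*z)) = (z + z²)*(1/(2*z)) = (z + z²)/(2*z))
y = -70 (y = -14*5 = -70)
(Y + (y + 69)*(-145)) + X(-39) = (-23378 + (-70 + 69)*(-145)) + (½ + (½)*(-39)) = (-23378 - 1*(-145)) + (½ - 39/2) = (-23378 + 145) - 19 = -23233 - 19 = -23252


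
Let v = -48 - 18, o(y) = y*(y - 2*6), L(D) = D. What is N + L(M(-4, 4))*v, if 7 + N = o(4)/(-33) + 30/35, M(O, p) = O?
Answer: 59789/231 ≈ 258.83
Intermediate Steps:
o(y) = y*(-12 + y) (o(y) = y*(y - 12) = y*(-12 + y))
N = -1195/231 (N = -7 + ((4*(-12 + 4))/(-33) + 30/35) = -7 + ((4*(-8))*(-1/33) + 30*(1/35)) = -7 + (-32*(-1/33) + 6/7) = -7 + (32/33 + 6/7) = -7 + 422/231 = -1195/231 ≈ -5.1732)
v = -66
N + L(M(-4, 4))*v = -1195/231 - 4*(-66) = -1195/231 + 264 = 59789/231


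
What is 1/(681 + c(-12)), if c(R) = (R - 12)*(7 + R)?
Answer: 1/801 ≈ 0.0012484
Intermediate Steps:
c(R) = (-12 + R)*(7 + R)
1/(681 + c(-12)) = 1/(681 + (-84 + (-12)² - 5*(-12))) = 1/(681 + (-84 + 144 + 60)) = 1/(681 + 120) = 1/801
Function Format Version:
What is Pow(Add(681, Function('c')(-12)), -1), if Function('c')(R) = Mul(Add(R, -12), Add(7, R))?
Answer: Rational(1, 801) ≈ 0.0012484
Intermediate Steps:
Function('c')(R) = Mul(Add(-12, R), Add(7, R))
Pow(Add(681, Function('c')(-12)), -1) = Pow(Add(681, Add(-84, Pow(-12, 2), Mul(-5, -12))), -1) = Pow(Add(681, Add(-84, 144, 60)), -1) = Pow(Add(681, 120), -1) = Pow(801, -1) = Rational(1, 801)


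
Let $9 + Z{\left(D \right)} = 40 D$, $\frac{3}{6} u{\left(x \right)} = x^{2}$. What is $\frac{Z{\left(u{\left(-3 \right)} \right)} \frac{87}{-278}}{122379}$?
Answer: $- \frac{20619}{11340454} \approx -0.0018182$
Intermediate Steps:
$u{\left(x \right)} = 2 x^{2}$
$Z{\left(D \right)} = -9 + 40 D$
$\frac{Z{\left(u{\left(-3 \right)} \right)} \frac{87}{-278}}{122379} = \frac{\left(-9 + 40 \cdot 2 \left(-3\right)^{2}\right) \frac{87}{-278}}{122379} = \left(-9 + 40 \cdot 2 \cdot 9\right) 87 \left(- \frac{1}{278}\right) \frac{1}{122379} = \left(-9 + 40 \cdot 18\right) \left(- \frac{87}{278}\right) \frac{1}{122379} = \left(-9 + 720\right) \left(- \frac{87}{278}\right) \frac{1}{122379} = 711 \left(- \frac{87}{278}\right) \frac{1}{122379} = \left(- \frac{61857}{278}\right) \frac{1}{122379} = - \frac{20619}{11340454}$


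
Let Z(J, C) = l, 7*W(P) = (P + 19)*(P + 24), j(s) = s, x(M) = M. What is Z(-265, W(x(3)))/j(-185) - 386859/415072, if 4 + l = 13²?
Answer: -28011159/15357664 ≈ -1.8239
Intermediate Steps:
W(P) = (19 + P)*(24 + P)/7 (W(P) = ((P + 19)*(P + 24))/7 = ((19 + P)*(24 + P))/7 = (19 + P)*(24 + P)/7)
l = 165 (l = -4 + 13² = -4 + 169 = 165)
Z(J, C) = 165
Z(-265, W(x(3)))/j(-185) - 386859/415072 = 165/(-185) - 386859/415072 = 165*(-1/185) - 386859*1/415072 = -33/37 - 386859/415072 = -28011159/15357664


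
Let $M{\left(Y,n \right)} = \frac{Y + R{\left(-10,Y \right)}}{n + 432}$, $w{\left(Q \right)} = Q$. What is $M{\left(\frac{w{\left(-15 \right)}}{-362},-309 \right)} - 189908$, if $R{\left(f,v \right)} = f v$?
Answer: $- \frac{2818614581}{14842} \approx -1.8991 \cdot 10^{5}$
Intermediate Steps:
$M{\left(Y,n \right)} = - \frac{9 Y}{432 + n}$ ($M{\left(Y,n \right)} = \frac{Y - 10 Y}{n + 432} = \frac{\left(-9\right) Y}{432 + n} = - \frac{9 Y}{432 + n}$)
$M{\left(\frac{w{\left(-15 \right)}}{-362},-309 \right)} - 189908 = - \frac{9 \left(- \frac{15}{-362}\right)}{432 - 309} - 189908 = - \frac{9 \left(\left(-15\right) \left(- \frac{1}{362}\right)\right)}{123} - 189908 = \left(-9\right) \frac{15}{362} \cdot \frac{1}{123} - 189908 = - \frac{45}{14842} - 189908 = - \frac{2818614581}{14842}$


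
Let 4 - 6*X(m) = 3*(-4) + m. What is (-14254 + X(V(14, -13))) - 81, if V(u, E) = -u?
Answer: -14330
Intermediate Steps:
X(m) = 8/3 - m/6 (X(m) = ⅔ - (3*(-4) + m)/6 = ⅔ - (-12 + m)/6 = ⅔ + (2 - m/6) = 8/3 - m/6)
(-14254 + X(V(14, -13))) - 81 = (-14254 + (8/3 - (-1)*14/6)) - 81 = (-14254 + (8/3 - ⅙*(-14))) - 81 = (-14254 + (8/3 + 7/3)) - 81 = (-14254 + 5) - 81 = -14249 - 81 = -14330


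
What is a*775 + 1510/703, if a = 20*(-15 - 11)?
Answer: -283307490/703 ≈ -4.0300e+5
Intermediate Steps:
a = -520 (a = 20*(-26) = -520)
a*775 + 1510/703 = -520*775 + 1510/703 = -403000 + 1510*(1/703) = -403000 + 1510/703 = -283307490/703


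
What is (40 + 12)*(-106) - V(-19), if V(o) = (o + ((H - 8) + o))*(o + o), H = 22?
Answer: -6424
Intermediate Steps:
V(o) = 2*o*(14 + 2*o) (V(o) = (o + ((22 - 8) + o))*(o + o) = (o + (14 + o))*(2*o) = (14 + 2*o)*(2*o) = 2*o*(14 + 2*o))
(40 + 12)*(-106) - V(-19) = (40 + 12)*(-106) - 4*(-19)*(7 - 19) = 52*(-106) - 4*(-19)*(-12) = -5512 - 1*912 = -5512 - 912 = -6424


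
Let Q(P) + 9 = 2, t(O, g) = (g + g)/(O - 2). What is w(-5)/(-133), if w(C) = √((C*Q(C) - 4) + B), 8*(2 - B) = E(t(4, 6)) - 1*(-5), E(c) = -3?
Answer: -√131/266 ≈ -0.043028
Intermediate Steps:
t(O, g) = 2*g/(-2 + O) (t(O, g) = (2*g)/(-2 + O) = 2*g/(-2 + O))
B = 7/4 (B = 2 - (-3 - 1*(-5))/8 = 2 - (-3 + 5)/8 = 2 - ⅛*2 = 2 - ¼ = 7/4 ≈ 1.7500)
Q(P) = -7 (Q(P) = -9 + 2 = -7)
w(C) = √(-9/4 - 7*C) (w(C) = √((C*(-7) - 4) + 7/4) = √((-7*C - 4) + 7/4) = √((-4 - 7*C) + 7/4) = √(-9/4 - 7*C))
w(-5)/(-133) = (√(-9 - 28*(-5))/2)/(-133) = (√(-9 + 140)/2)*(-1/133) = (√131/2)*(-1/133) = -√131/266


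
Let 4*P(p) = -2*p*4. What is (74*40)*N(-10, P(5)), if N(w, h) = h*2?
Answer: -59200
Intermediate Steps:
P(p) = -2*p (P(p) = (-2*p*4)/4 = (-8*p)/4 = -2*p)
N(w, h) = 2*h
(74*40)*N(-10, P(5)) = (74*40)*(2*(-2*5)) = 2960*(2*(-10)) = 2960*(-20) = -59200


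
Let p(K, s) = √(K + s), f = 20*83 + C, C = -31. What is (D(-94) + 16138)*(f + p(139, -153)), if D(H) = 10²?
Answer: 26451702 + 16238*I*√14 ≈ 2.6452e+7 + 60757.0*I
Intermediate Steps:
f = 1629 (f = 20*83 - 31 = 1660 - 31 = 1629)
D(H) = 100
(D(-94) + 16138)*(f + p(139, -153)) = (100 + 16138)*(1629 + √(139 - 153)) = 16238*(1629 + √(-14)) = 16238*(1629 + I*√14) = 26451702 + 16238*I*√14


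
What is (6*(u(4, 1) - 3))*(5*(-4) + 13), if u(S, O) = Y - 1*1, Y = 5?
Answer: -42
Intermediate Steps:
u(S, O) = 4 (u(S, O) = 5 - 1*1 = 5 - 1 = 4)
(6*(u(4, 1) - 3))*(5*(-4) + 13) = (6*(4 - 3))*(5*(-4) + 13) = (6*1)*(-20 + 13) = 6*(-7) = -42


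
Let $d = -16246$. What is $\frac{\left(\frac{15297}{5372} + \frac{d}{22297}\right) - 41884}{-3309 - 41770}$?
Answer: $\frac{5016590104159}{5399539359236} \approx 0.92908$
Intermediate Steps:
$\frac{\left(\frac{15297}{5372} + \frac{d}{22297}\right) - 41884}{-3309 - 41770} = \frac{\left(\frac{15297}{5372} - \frac{16246}{22297}\right) - 41884}{-3309 - 41770} = \frac{\left(15297 \cdot \frac{1}{5372} - \frac{16246}{22297}\right) - 41884}{-45079} = \left(\left(\frac{15297}{5372} - \frac{16246}{22297}\right) - 41884\right) \left(- \frac{1}{45079}\right) = \left(\frac{253803697}{119779484} - 41884\right) \left(- \frac{1}{45079}\right) = \left(- \frac{5016590104159}{119779484}\right) \left(- \frac{1}{45079}\right) = \frac{5016590104159}{5399539359236}$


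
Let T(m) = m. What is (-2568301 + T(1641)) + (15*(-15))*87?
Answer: -2586235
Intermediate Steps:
(-2568301 + T(1641)) + (15*(-15))*87 = (-2568301 + 1641) + (15*(-15))*87 = -2566660 - 225*87 = -2566660 - 19575 = -2586235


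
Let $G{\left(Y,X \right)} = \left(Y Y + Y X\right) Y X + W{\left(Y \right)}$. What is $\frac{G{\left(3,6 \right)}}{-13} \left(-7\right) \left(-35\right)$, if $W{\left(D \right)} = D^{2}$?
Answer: $- \frac{121275}{13} \approx -9328.8$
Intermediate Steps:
$G{\left(Y,X \right)} = Y^{2} + X Y \left(Y^{2} + X Y\right)$ ($G{\left(Y,X \right)} = \left(Y Y + Y X\right) Y X + Y^{2} = \left(Y^{2} + X Y\right) Y X + Y^{2} = Y \left(Y^{2} + X Y\right) X + Y^{2} = X Y \left(Y^{2} + X Y\right) + Y^{2} = Y^{2} + X Y \left(Y^{2} + X Y\right)$)
$\frac{G{\left(3,6 \right)}}{-13} \left(-7\right) \left(-35\right) = \frac{3^{2} \left(1 + 6^{2} + 6 \cdot 3\right)}{-13} \left(-7\right) \left(-35\right) = 9 \left(1 + 36 + 18\right) \left(- \frac{1}{13}\right) \left(-7\right) \left(-35\right) = 9 \cdot 55 \left(- \frac{1}{13}\right) \left(-7\right) \left(-35\right) = 495 \left(- \frac{1}{13}\right) \left(-7\right) \left(-35\right) = \left(- \frac{495}{13}\right) \left(-7\right) \left(-35\right) = \frac{3465}{13} \left(-35\right) = - \frac{121275}{13}$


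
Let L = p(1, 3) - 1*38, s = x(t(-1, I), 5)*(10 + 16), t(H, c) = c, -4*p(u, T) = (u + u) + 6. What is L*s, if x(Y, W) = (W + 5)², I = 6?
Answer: -104000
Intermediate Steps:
p(u, T) = -3/2 - u/2 (p(u, T) = -((u + u) + 6)/4 = -(2*u + 6)/4 = -(6 + 2*u)/4 = -3/2 - u/2)
x(Y, W) = (5 + W)²
s = 2600 (s = (5 + 5)²*(10 + 16) = 10²*26 = 100*26 = 2600)
L = -40 (L = (-3/2 - ½*1) - 1*38 = (-3/2 - ½) - 38 = -2 - 38 = -40)
L*s = -40*2600 = -104000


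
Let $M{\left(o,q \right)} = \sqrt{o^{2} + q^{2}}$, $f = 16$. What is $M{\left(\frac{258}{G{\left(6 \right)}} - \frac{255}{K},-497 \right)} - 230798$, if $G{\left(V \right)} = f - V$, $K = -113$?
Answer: $-230798 + \frac{\sqrt{79102733929}}{565} \approx -2.303 \cdot 10^{5}$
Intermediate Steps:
$G{\left(V \right)} = 16 - V$
$M{\left(\frac{258}{G{\left(6 \right)}} - \frac{255}{K},-497 \right)} - 230798 = \sqrt{\left(\frac{258}{16 - 6} - \frac{255}{-113}\right)^{2} + \left(-497\right)^{2}} - 230798 = \sqrt{\left(\frac{258}{16 - 6} - - \frac{255}{113}\right)^{2} + 247009} - 230798 = \sqrt{\left(\frac{258}{10} + \frac{255}{113}\right)^{2} + 247009} - 230798 = \sqrt{\left(258 \cdot \frac{1}{10} + \frac{255}{113}\right)^{2} + 247009} - 230798 = \sqrt{\left(\frac{129}{5} + \frac{255}{113}\right)^{2} + 247009} - 230798 = \sqrt{\left(\frac{15852}{565}\right)^{2} + 247009} - 230798 = \sqrt{\frac{251285904}{319225} + 247009} - 230798 = \sqrt{\frac{79102733929}{319225}} - 230798 = \frac{\sqrt{79102733929}}{565} - 230798 = -230798 + \frac{\sqrt{79102733929}}{565}$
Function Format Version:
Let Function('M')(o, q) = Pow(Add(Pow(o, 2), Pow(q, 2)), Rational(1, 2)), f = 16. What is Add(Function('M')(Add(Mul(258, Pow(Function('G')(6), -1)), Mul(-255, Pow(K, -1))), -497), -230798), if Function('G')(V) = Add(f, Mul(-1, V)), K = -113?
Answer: Add(-230798, Mul(Rational(1, 565), Pow(79102733929, Rational(1, 2)))) ≈ -2.3030e+5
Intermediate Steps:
Function('G')(V) = Add(16, Mul(-1, V))
Add(Function('M')(Add(Mul(258, Pow(Function('G')(6), -1)), Mul(-255, Pow(K, -1))), -497), -230798) = Add(Pow(Add(Pow(Add(Mul(258, Pow(Add(16, Mul(-1, 6)), -1)), Mul(-255, Pow(-113, -1))), 2), Pow(-497, 2)), Rational(1, 2)), -230798) = Add(Pow(Add(Pow(Add(Mul(258, Pow(Add(16, -6), -1)), Mul(-255, Rational(-1, 113))), 2), 247009), Rational(1, 2)), -230798) = Add(Pow(Add(Pow(Add(Mul(258, Pow(10, -1)), Rational(255, 113)), 2), 247009), Rational(1, 2)), -230798) = Add(Pow(Add(Pow(Add(Mul(258, Rational(1, 10)), Rational(255, 113)), 2), 247009), Rational(1, 2)), -230798) = Add(Pow(Add(Pow(Add(Rational(129, 5), Rational(255, 113)), 2), 247009), Rational(1, 2)), -230798) = Add(Pow(Add(Pow(Rational(15852, 565), 2), 247009), Rational(1, 2)), -230798) = Add(Pow(Add(Rational(251285904, 319225), 247009), Rational(1, 2)), -230798) = Add(Pow(Rational(79102733929, 319225), Rational(1, 2)), -230798) = Add(Mul(Rational(1, 565), Pow(79102733929, Rational(1, 2))), -230798) = Add(-230798, Mul(Rational(1, 565), Pow(79102733929, Rational(1, 2))))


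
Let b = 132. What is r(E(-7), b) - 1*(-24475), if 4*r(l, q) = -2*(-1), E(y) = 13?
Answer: 48951/2 ≈ 24476.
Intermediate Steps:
r(l, q) = 1/2 (r(l, q) = (-2*(-1))/4 = (1/4)*2 = 1/2)
r(E(-7), b) - 1*(-24475) = 1/2 - 1*(-24475) = 1/2 + 24475 = 48951/2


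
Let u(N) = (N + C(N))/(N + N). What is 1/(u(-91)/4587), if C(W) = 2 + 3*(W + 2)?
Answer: 417417/178 ≈ 2345.0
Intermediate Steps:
C(W) = 8 + 3*W (C(W) = 2 + 3*(2 + W) = 2 + (6 + 3*W) = 8 + 3*W)
u(N) = (8 + 4*N)/(2*N) (u(N) = (N + (8 + 3*N))/(N + N) = (8 + 4*N)/((2*N)) = (8 + 4*N)*(1/(2*N)) = (8 + 4*N)/(2*N))
1/(u(-91)/4587) = 1/((2 + 4/(-91))/4587) = 1/((2 + 4*(-1/91))*(1/4587)) = 1/((2 - 4/91)*(1/4587)) = 1/((178/91)*(1/4587)) = 1/(178/417417) = 417417/178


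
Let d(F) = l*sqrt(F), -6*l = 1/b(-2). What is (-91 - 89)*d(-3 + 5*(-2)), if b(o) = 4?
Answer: 15*I*sqrt(13)/2 ≈ 27.042*I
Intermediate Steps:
l = -1/24 (l = -1/(6*4) = -1/6*1/4 = -1/24 ≈ -0.041667)
d(F) = -sqrt(F)/24
(-91 - 89)*d(-3 + 5*(-2)) = (-91 - 89)*(-sqrt(-3 + 5*(-2))/24) = -(-15)*sqrt(-3 - 10)/2 = -(-15)*sqrt(-13)/2 = -(-15)*I*sqrt(13)/2 = 15*I*sqrt(13)/2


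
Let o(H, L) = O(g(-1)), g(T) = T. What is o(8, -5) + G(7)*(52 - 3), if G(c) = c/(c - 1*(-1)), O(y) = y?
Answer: 335/8 ≈ 41.875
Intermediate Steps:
o(H, L) = -1
G(c) = c/(1 + c) (G(c) = c/(c + 1) = c/(1 + c))
o(8, -5) + G(7)*(52 - 3) = -1 + (7/(1 + 7))*(52 - 3) = -1 + (7/8)*49 = -1 + 343/8 = 335/8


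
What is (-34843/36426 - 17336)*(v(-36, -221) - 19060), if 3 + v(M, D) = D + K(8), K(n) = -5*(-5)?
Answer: 12162366239561/36426 ≈ 3.3389e+8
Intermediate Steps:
K(n) = 25
v(M, D) = 22 + D (v(M, D) = -3 + (D + 25) = -3 + (25 + D) = 22 + D)
(-34843/36426 - 17336)*(v(-36, -221) - 19060) = (-34843/36426 - 17336)*((22 - 221) - 19060) = (-34843*1/36426 - 17336)*(-199 - 19060) = (-34843/36426 - 17336)*(-19259) = -631515979/36426*(-19259) = 12162366239561/36426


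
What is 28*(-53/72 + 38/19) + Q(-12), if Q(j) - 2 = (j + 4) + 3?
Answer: 583/18 ≈ 32.389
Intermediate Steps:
Q(j) = 9 + j (Q(j) = 2 + ((j + 4) + 3) = 2 + ((4 + j) + 3) = 2 + (7 + j) = 9 + j)
28*(-53/72 + 38/19) + Q(-12) = 28*(-53/72 + 38/19) + (9 - 12) = 28*(-53*1/72 + 38*(1/19)) - 3 = 28*(-53/72 + 2) - 3 = 28*(91/72) - 3 = 637/18 - 3 = 583/18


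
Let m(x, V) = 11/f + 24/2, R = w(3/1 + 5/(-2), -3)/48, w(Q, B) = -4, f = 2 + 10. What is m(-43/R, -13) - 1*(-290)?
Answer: 3635/12 ≈ 302.92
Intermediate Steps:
f = 12
R = -1/12 (R = -4/48 = -4*1/48 = -1/12 ≈ -0.083333)
m(x, V) = 155/12 (m(x, V) = 11/12 + 24/2 = 11*(1/12) + 24*(1/2) = 11/12 + 12 = 155/12)
m(-43/R, -13) - 1*(-290) = 155/12 - 1*(-290) = 155/12 + 290 = 3635/12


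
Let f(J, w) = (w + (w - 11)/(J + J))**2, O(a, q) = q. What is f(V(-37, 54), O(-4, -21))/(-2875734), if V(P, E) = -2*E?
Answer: -316969/2096410086 ≈ -0.00015120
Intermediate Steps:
f(J, w) = (w + (-11 + w)/(2*J))**2 (f(J, w) = (w + (-11 + w)/((2*J)))**2 = (w + (-11 + w)*(1/(2*J)))**2 = (w + (-11 + w)/(2*J))**2)
f(V(-37, 54), O(-4, -21))/(-2875734) = ((-11 - 21 + 2*(-2*54)*(-21))**2/(4*(-2*54)**2))/(-2875734) = ((1/4)*(-11 - 21 + 2*(-108)*(-21))**2/(-108)**2)*(-1/2875734) = ((1/4)*(1/11664)*(-11 - 21 + 4536)**2)*(-1/2875734) = ((1/4)*(1/11664)*4504**2)*(-1/2875734) = ((1/4)*(1/11664)*20286016)*(-1/2875734) = (316969/729)*(-1/2875734) = -316969/2096410086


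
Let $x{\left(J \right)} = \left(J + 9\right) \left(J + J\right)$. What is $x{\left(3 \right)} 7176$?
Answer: $516672$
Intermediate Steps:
$x{\left(J \right)} = 2 J \left(9 + J\right)$ ($x{\left(J \right)} = \left(9 + J\right) 2 J = 2 J \left(9 + J\right)$)
$x{\left(3 \right)} 7176 = 2 \cdot 3 \left(9 + 3\right) 7176 = 2 \cdot 3 \cdot 12 \cdot 7176 = 72 \cdot 7176 = 516672$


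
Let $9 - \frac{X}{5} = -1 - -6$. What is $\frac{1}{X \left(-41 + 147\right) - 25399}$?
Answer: $- \frac{1}{23279} \approx -4.2957 \cdot 10^{-5}$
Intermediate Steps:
$X = 20$ ($X = 45 - 5 \left(-1 - -6\right) = 45 - 5 \left(-1 + 6\right) = 45 - 25 = 20$)
$\frac{1}{X \left(-41 + 147\right) - 25399} = \frac{1}{20 \left(-41 + 147\right) - 25399} = \frac{1}{20 \cdot 106 - 25399} = \frac{1}{2120 - 25399} = \frac{1}{-23279} = - \frac{1}{23279}$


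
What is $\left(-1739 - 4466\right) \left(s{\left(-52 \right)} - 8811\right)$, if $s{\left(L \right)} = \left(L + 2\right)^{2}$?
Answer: $39159755$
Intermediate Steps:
$s{\left(L \right)} = \left(2 + L\right)^{2}$
$\left(-1739 - 4466\right) \left(s{\left(-52 \right)} - 8811\right) = \left(-1739 - 4466\right) \left(\left(2 - 52\right)^{2} - 8811\right) = - 6205 \left(\left(-50\right)^{2} - 8811\right) = - 6205 \left(2500 - 8811\right) = \left(-6205\right) \left(-6311\right) = 39159755$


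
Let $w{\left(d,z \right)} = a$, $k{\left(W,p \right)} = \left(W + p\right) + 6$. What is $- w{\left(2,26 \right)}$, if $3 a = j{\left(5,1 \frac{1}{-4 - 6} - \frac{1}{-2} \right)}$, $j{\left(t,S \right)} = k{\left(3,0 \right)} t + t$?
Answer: $- \frac{50}{3} \approx -16.667$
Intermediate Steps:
$k{\left(W,p \right)} = 6 + W + p$
$j{\left(t,S \right)} = 10 t$ ($j{\left(t,S \right)} = \left(6 + 3 + 0\right) t + t = 9 t + t = 10 t$)
$a = \frac{50}{3}$ ($a = \frac{10 \cdot 5}{3} = \frac{1}{3} \cdot 50 = \frac{50}{3} \approx 16.667$)
$w{\left(d,z \right)} = \frac{50}{3}$
$- w{\left(2,26 \right)} = \left(-1\right) \frac{50}{3} = - \frac{50}{3}$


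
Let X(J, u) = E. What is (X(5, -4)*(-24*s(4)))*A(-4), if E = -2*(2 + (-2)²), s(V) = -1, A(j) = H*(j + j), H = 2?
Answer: 4608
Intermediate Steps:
A(j) = 4*j (A(j) = 2*(j + j) = 2*(2*j) = 4*j)
E = -12 (E = -2*(2 + 4) = -2*6 = -12)
X(J, u) = -12
(X(5, -4)*(-24*s(4)))*A(-4) = (-(-288)*(-1))*(4*(-4)) = -12*24*(-16) = -288*(-16) = 4608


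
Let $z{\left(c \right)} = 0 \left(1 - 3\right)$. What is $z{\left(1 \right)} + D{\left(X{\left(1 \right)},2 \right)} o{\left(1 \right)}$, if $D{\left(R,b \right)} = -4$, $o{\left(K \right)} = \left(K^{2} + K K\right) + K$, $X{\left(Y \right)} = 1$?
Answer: $-12$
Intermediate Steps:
$o{\left(K \right)} = K + 2 K^{2}$ ($o{\left(K \right)} = \left(K^{2} + K^{2}\right) + K = 2 K^{2} + K = K + 2 K^{2}$)
$z{\left(c \right)} = 0$ ($z{\left(c \right)} = 0 \left(-2\right) = 0$)
$z{\left(1 \right)} + D{\left(X{\left(1 \right)},2 \right)} o{\left(1 \right)} = 0 - 4 \cdot 1 \left(1 + 2 \cdot 1\right) = 0 - 4 \cdot 1 \left(1 + 2\right) = 0 - 4 \cdot 1 \cdot 3 = 0 - 12 = -12$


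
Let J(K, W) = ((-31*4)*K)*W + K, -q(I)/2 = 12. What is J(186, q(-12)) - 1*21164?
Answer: 532558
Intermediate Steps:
q(I) = -24 (q(I) = -2*12 = -24)
J(K, W) = K - 124*K*W (J(K, W) = (-124*K)*W + K = -124*K*W + K = K - 124*K*W)
J(186, q(-12)) - 1*21164 = 186*(1 - 124*(-24)) - 1*21164 = 186*(1 + 2976) - 21164 = 186*2977 - 21164 = 553722 - 21164 = 532558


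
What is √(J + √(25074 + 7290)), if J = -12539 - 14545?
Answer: √(-27084 + 6*√899) ≈ 164.02*I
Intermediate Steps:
J = -27084
√(J + √(25074 + 7290)) = √(-27084 + √(25074 + 7290)) = √(-27084 + √32364) = √(-27084 + 6*√899)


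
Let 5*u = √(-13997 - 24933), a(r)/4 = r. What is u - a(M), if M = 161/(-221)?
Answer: 644/221 + I*√38930/5 ≈ 2.914 + 39.461*I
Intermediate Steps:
M = -161/221 (M = 161*(-1/221) = -161/221 ≈ -0.72851)
a(r) = 4*r
u = I*√38930/5 (u = √(-13997 - 24933)/5 = √(-38930)/5 = (I*√38930)/5 = I*√38930/5 ≈ 39.461*I)
u - a(M) = I*√38930/5 - 4*(-161)/221 = I*√38930/5 - 1*(-644/221) = I*√38930/5 + 644/221 = 644/221 + I*√38930/5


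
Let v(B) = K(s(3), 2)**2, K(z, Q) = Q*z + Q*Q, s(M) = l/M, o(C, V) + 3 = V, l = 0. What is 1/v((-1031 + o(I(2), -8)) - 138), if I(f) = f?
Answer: 1/16 ≈ 0.062500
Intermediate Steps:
o(C, V) = -3 + V
s(M) = 0 (s(M) = 0/M = 0)
K(z, Q) = Q**2 + Q*z (K(z, Q) = Q*z + Q**2 = Q**2 + Q*z)
v(B) = 16 (v(B) = (2*(2 + 0))**2 = (2*2)**2 = 4**2 = 16)
1/v((-1031 + o(I(2), -8)) - 138) = 1/16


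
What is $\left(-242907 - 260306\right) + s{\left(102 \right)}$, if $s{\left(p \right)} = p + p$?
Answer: $-503009$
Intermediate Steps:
$s{\left(p \right)} = 2 p$
$\left(-242907 - 260306\right) + s{\left(102 \right)} = \left(-242907 - 260306\right) + 2 \cdot 102 = -503213 + 204 = -503009$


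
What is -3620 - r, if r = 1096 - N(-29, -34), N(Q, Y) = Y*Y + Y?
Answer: -3594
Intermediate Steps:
N(Q, Y) = Y + Y² (N(Q, Y) = Y² + Y = Y + Y²)
r = -26 (r = 1096 - (-34)*(1 - 34) = 1096 - (-34)*(-33) = 1096 - 1*1122 = 1096 - 1122 = -26)
-3620 - r = -3620 - 1*(-26) = -3620 + 26 = -3594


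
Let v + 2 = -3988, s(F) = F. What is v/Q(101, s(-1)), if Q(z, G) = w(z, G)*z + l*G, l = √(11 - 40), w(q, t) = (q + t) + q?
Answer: -8100099/41213063 - 399*I*√29/41213063 ≈ -0.19654 - 5.2136e-5*I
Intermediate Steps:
w(q, t) = t + 2*q
v = -3990 (v = -2 - 3988 = -3990)
l = I*√29 (l = √(-29) = I*√29 ≈ 5.3852*I)
Q(z, G) = z*(G + 2*z) + I*G*√29 (Q(z, G) = (G + 2*z)*z + (I*√29)*G = z*(G + 2*z) + I*G*√29)
v/Q(101, s(-1)) = -3990/(101*(-1 + 2*101) + I*(-1)*√29) = -3990/(101*(-1 + 202) - I*√29) = -3990/(101*201 - I*√29) = -3990/(20301 - I*√29)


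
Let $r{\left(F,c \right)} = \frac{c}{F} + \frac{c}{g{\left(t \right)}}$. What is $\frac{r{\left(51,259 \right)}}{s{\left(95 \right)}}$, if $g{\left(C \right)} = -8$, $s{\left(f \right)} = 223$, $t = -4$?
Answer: $- \frac{11137}{90984} \approx -0.12241$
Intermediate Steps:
$r{\left(F,c \right)} = - \frac{c}{8} + \frac{c}{F}$ ($r{\left(F,c \right)} = \frac{c}{F} + \frac{c}{-8} = \frac{c}{F} + c \left(- \frac{1}{8}\right) = \frac{c}{F} - \frac{c}{8} = - \frac{c}{8} + \frac{c}{F}$)
$\frac{r{\left(51,259 \right)}}{s{\left(95 \right)}} = \frac{\left(- \frac{1}{8}\right) 259 + \frac{259}{51}}{223} = \left(- \frac{259}{8} + 259 \cdot \frac{1}{51}\right) \frac{1}{223} = \left(- \frac{259}{8} + \frac{259}{51}\right) \frac{1}{223} = \left(- \frac{11137}{408}\right) \frac{1}{223} = - \frac{11137}{90984}$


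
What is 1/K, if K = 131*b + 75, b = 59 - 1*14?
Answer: 1/5970 ≈ 0.00016750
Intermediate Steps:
b = 45 (b = 59 - 14 = 45)
K = 5970 (K = 131*45 + 75 = 5895 + 75 = 5970)
1/K = 1/5970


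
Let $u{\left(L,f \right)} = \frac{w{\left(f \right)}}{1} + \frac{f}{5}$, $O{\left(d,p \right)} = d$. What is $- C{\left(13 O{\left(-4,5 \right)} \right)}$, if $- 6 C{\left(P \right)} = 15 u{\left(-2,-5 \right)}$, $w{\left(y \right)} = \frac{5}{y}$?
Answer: $-5$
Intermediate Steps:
$u{\left(L,f \right)} = \frac{5}{f} + \frac{f}{5}$ ($u{\left(L,f \right)} = \frac{5 \frac{1}{f}}{1} + \frac{f}{5} = \frac{5}{f} 1 + f \frac{1}{5} = \frac{5}{f} + \frac{f}{5}$)
$C{\left(P \right)} = 5$ ($C{\left(P \right)} = - \frac{15 \left(\frac{5}{-5} + \frac{1}{5} \left(-5\right)\right)}{6} = - \frac{15 \left(5 \left(- \frac{1}{5}\right) - 1\right)}{6} = - \frac{15 \left(-1 - 1\right)}{6} = - \frac{15 \left(-2\right)}{6} = \left(- \frac{1}{6}\right) \left(-30\right) = 5$)
$- C{\left(13 O{\left(-4,5 \right)} \right)} = \left(-1\right) 5 = -5$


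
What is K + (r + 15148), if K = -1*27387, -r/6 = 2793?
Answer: -28997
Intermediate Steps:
r = -16758 (r = -6*2793 = -16758)
K = -27387
K + (r + 15148) = -27387 + (-16758 + 15148) = -27387 - 1610 = -28997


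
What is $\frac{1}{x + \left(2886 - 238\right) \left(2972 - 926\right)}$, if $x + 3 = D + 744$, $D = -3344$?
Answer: $\frac{1}{5415205} \approx 1.8467 \cdot 10^{-7}$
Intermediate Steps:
$x = -2603$ ($x = -3 + \left(-3344 + 744\right) = -3 - 2600 = -2603$)
$\frac{1}{x + \left(2886 - 238\right) \left(2972 - 926\right)} = \frac{1}{-2603 + \left(2886 - 238\right) \left(2972 - 926\right)} = \frac{1}{-2603 + 2648 \cdot 2046} = \frac{1}{-2603 + 5417808} = \frac{1}{5415205}$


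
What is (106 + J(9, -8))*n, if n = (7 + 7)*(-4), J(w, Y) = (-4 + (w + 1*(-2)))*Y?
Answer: -4592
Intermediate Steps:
J(w, Y) = Y*(-6 + w) (J(w, Y) = (-4 + (w - 2))*Y = (-4 + (-2 + w))*Y = (-6 + w)*Y = Y*(-6 + w))
n = -56 (n = 14*(-4) = -56)
(106 + J(9, -8))*n = (106 - 8*(-6 + 9))*(-56) = (106 - 8*3)*(-56) = (106 - 24)*(-56) = 82*(-56) = -4592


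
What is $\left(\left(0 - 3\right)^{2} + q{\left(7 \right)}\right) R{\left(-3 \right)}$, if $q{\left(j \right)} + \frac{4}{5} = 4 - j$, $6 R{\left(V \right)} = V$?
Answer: $- \frac{13}{5} \approx -2.6$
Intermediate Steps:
$R{\left(V \right)} = \frac{V}{6}$
$q{\left(j \right)} = \frac{16}{5} - j$ ($q{\left(j \right)} = - \frac{4}{5} - \left(-4 + j\right) = \frac{16}{5} - j$)
$\left(\left(0 - 3\right)^{2} + q{\left(7 \right)}\right) R{\left(-3 \right)} = \left(\left(0 - 3\right)^{2} + \left(\frac{16}{5} - 7\right)\right) \frac{1}{6} \left(-3\right) = \left(\left(-3\right)^{2} + \left(\frac{16}{5} - 7\right)\right) \left(- \frac{1}{2}\right) = \left(9 - \frac{19}{5}\right) \left(- \frac{1}{2}\right) = \frac{26}{5} \left(- \frac{1}{2}\right) = - \frac{13}{5}$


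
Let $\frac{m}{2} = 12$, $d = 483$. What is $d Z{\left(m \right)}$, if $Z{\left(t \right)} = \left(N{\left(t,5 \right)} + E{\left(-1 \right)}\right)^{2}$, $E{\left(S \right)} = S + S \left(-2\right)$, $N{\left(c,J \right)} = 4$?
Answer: $12075$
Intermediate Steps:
$E{\left(S \right)} = - S$ ($E{\left(S \right)} = S - 2 S = - S$)
$m = 24$ ($m = 2 \cdot 12 = 24$)
$Z{\left(t \right)} = 25$ ($Z{\left(t \right)} = \left(4 - -1\right)^{2} = \left(4 + 1\right)^{2} = 5^{2} = 25$)
$d Z{\left(m \right)} = 483 \cdot 25 = 12075$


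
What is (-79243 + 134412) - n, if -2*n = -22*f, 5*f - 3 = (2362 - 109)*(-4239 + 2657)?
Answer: 39482518/5 ≈ 7.8965e+6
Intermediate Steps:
f = -3564243/5 (f = ⅗ + ((2362 - 109)*(-4239 + 2657))/5 = ⅗ + (2253*(-1582))/5 = ⅗ + (⅕)*(-3564246) = ⅗ - 3564246/5 = -3564243/5 ≈ -7.1285e+5)
n = -39206673/5 (n = -(-11)*(-3564243)/5 = -½*78413346/5 = -39206673/5 ≈ -7.8413e+6)
(-79243 + 134412) - n = (-79243 + 134412) - 1*(-39206673/5) = 55169 + 39206673/5 = 39482518/5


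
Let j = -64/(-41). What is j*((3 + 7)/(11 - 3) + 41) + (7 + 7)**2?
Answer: 10740/41 ≈ 261.95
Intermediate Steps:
j = 64/41 (j = -64*(-1/41) = 64/41 ≈ 1.5610)
j*((3 + 7)/(11 - 3) + 41) + (7 + 7)**2 = 64*((3 + 7)/(11 - 3) + 41)/41 + (7 + 7)**2 = 64*(10/8 + 41)/41 + 14**2 = 64*(10*(1/8) + 41)/41 + 196 = 64*(5/4 + 41)/41 + 196 = (64/41)*(169/4) + 196 = 2704/41 + 196 = 10740/41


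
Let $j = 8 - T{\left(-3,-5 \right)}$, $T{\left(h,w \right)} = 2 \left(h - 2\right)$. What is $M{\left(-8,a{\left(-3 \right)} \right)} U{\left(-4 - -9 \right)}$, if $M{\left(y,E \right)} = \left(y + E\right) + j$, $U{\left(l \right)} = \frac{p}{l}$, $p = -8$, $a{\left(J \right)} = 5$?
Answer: $-24$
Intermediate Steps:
$T{\left(h,w \right)} = -4 + 2 h$ ($T{\left(h,w \right)} = 2 \left(-2 + h\right) = -4 + 2 h$)
$j = 18$ ($j = 8 - \left(-4 + 2 \left(-3\right)\right) = 8 - \left(-4 - 6\right) = 8 - -10 = 8 + 10 = 18$)
$U{\left(l \right)} = - \frac{8}{l}$
$M{\left(y,E \right)} = 18 + E + y$ ($M{\left(y,E \right)} = \left(y + E\right) + 18 = \left(E + y\right) + 18 = 18 + E + y$)
$M{\left(-8,a{\left(-3 \right)} \right)} U{\left(-4 - -9 \right)} = \left(18 + 5 - 8\right) \left(- \frac{8}{-4 - -9}\right) = 15 \left(- \frac{8}{-4 + 9}\right) = 15 \left(- \frac{8}{5}\right) = -24$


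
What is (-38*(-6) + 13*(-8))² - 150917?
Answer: -135541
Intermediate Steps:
(-38*(-6) + 13*(-8))² - 150917 = (228 - 104)² - 150917 = 124² - 150917 = 15376 - 150917 = -135541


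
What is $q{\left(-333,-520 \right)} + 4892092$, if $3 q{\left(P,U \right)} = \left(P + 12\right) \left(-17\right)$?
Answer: $4893911$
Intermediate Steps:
$q{\left(P,U \right)} = -68 - \frac{17 P}{3}$ ($q{\left(P,U \right)} = \frac{\left(P + 12\right) \left(-17\right)}{3} = \frac{\left(12 + P\right) \left(-17\right)}{3} = \frac{-204 - 17 P}{3} = -68 - \frac{17 P}{3}$)
$q{\left(-333,-520 \right)} + 4892092 = \left(-68 - -1887\right) + 4892092 = \left(-68 + 1887\right) + 4892092 = 1819 + 4892092 = 4893911$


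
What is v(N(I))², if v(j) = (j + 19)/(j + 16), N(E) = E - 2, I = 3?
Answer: 400/289 ≈ 1.3841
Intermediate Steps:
N(E) = -2 + E
v(j) = (19 + j)/(16 + j)
v(N(I))² = ((19 + (-2 + 3))/(16 + (-2 + 3)))² = ((19 + 1)/(16 + 1))² = (20/17)² = 400/289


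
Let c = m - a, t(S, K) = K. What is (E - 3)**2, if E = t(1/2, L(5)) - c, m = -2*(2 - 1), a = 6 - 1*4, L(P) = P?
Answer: 36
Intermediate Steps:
a = 2 (a = 6 - 4 = 2)
m = -2 (m = -2*1 = -2)
c = -4 (c = -2 - 1*2 = -2 - 2 = -4)
E = 9 (E = 5 - 1*(-4) = 5 + 4 = 9)
(E - 3)**2 = (9 - 3)**2 = 6**2 = 36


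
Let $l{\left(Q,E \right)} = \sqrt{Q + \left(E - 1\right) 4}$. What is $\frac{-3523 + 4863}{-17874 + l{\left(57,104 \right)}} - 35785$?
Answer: $- \frac{11432594530655}{319479407} - \frac{1340 \sqrt{469}}{319479407} \approx -35785.0$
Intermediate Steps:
$l{\left(Q,E \right)} = \sqrt{-4 + Q + 4 E}$ ($l{\left(Q,E \right)} = \sqrt{Q + \left(-1 + E\right) 4} = \sqrt{Q + \left(-4 + 4 E\right)} = \sqrt{-4 + Q + 4 E}$)
$\frac{-3523 + 4863}{-17874 + l{\left(57,104 \right)}} - 35785 = \frac{-3523 + 4863}{-17874 + \sqrt{-4 + 57 + 4 \cdot 104}} - 35785 = \frac{1340}{-17874 + \sqrt{-4 + 57 + 416}} - 35785 = \frac{1340}{-17874 + \sqrt{469}} - 35785 = -35785 + \frac{1340}{-17874 + \sqrt{469}}$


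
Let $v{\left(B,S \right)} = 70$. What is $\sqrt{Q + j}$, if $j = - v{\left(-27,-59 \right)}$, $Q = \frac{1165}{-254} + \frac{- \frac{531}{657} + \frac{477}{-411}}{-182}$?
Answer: $\frac{i \sqrt{3985060997839258610}}{231163114} \approx 8.6357 i$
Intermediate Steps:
$Q = - \frac{1057755385}{231163114}$ ($Q = 1165 \left(- \frac{1}{254}\right) + \left(\left(-531\right) \frac{1}{657} + 477 \left(- \frac{1}{411}\right)\right) \left(- \frac{1}{182}\right) = - \frac{1165}{254} + \left(- \frac{59}{73} - \frac{159}{137}\right) \left(- \frac{1}{182}\right) = - \frac{1165}{254} - - \frac{9845}{910091} = - \frac{1165}{254} + \frac{9845}{910091} = - \frac{1057755385}{231163114} \approx -4.5758$)
$j = -70$ ($j = \left(-1\right) 70 = -70$)
$\sqrt{Q + j} = \sqrt{- \frac{1057755385}{231163114} - 70} = \sqrt{- \frac{17239173365}{231163114}} = \frac{i \sqrt{3985060997839258610}}{231163114}$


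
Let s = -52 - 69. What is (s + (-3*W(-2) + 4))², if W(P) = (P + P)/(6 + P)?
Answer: 12996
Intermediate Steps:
W(P) = 2*P/(6 + P) (W(P) = (2*P)/(6 + P) = 2*P/(6 + P))
s = -121
(s + (-3*W(-2) + 4))² = (-121 + (-6*(-2)/(6 - 2) + 4))² = (-121 + (-6*(-2)/4 + 4))² = (-121 + (-3*(-1) + 4))² = (-121 + (3 + 4))² = (-121 + 7)² = (-114)² = 12996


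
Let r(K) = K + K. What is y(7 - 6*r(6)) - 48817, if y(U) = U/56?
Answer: -2733817/56 ≈ -48818.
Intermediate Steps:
r(K) = 2*K
y(U) = U/56 (y(U) = U*(1/56) = U/56)
y(7 - 6*r(6)) - 48817 = (7 - 12*6)/56 - 48817 = (7 - 6*12)/56 - 48817 = (7 - 72)/56 - 48817 = (1/56)*(-65) - 48817 = -65/56 - 48817 = -2733817/56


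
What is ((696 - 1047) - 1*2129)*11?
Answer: -27280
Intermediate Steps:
((696 - 1047) - 1*2129)*11 = (-351 - 2129)*11 = -2480*11 = -27280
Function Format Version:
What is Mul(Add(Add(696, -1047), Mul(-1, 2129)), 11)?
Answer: -27280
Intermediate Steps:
Mul(Add(Add(696, -1047), Mul(-1, 2129)), 11) = Mul(Add(-351, -2129), 11) = Mul(-2480, 11) = -27280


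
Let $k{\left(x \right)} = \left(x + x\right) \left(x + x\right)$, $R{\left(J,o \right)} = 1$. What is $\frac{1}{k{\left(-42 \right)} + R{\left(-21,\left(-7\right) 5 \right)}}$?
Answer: $\frac{1}{7057} \approx 0.0001417$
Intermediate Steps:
$k{\left(x \right)} = 4 x^{2}$ ($k{\left(x \right)} = 2 x 2 x = 4 x^{2}$)
$\frac{1}{k{\left(-42 \right)} + R{\left(-21,\left(-7\right) 5 \right)}} = \frac{1}{4 \left(-42\right)^{2} + 1} = \frac{1}{4 \cdot 1764 + 1} = \frac{1}{7056 + 1} = \frac{1}{7057}$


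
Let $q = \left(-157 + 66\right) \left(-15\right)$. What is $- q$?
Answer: $-1365$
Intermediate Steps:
$q = 1365$ ($q = \left(-91\right) \left(-15\right) = 1365$)
$- q = \left(-1\right) 1365 = -1365$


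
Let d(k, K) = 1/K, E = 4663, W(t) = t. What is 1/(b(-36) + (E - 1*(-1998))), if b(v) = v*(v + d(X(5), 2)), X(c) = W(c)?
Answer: 1/7939 ≈ 0.00012596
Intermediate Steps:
X(c) = c
b(v) = v*(½ + v) (b(v) = v*(v + 1/2) = v*(v + ½) = v*(½ + v))
1/(b(-36) + (E - 1*(-1998))) = 1/(-36*(½ - 36) + (4663 - 1*(-1998))) = 1/(-36*(-71/2) + (4663 + 1998)) = 1/(1278 + 6661) = 1/7939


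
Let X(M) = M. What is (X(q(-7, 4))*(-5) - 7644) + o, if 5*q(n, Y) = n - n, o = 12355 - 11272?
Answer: -6561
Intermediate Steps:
o = 1083
q(n, Y) = 0 (q(n, Y) = (n - n)/5 = (⅕)*0 = 0)
(X(q(-7, 4))*(-5) - 7644) + o = (0*(-5) - 7644) + 1083 = (0 - 7644) + 1083 = -7644 + 1083 = -6561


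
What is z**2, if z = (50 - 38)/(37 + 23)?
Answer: 1/25 ≈ 0.040000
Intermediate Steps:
z = 1/5 (z = 12/60 = 12*(1/60) = 1/5 ≈ 0.20000)
z**2 = (1/5)**2 = 1/25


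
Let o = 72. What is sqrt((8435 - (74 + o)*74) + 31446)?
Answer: sqrt(29077) ≈ 170.52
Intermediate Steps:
sqrt((8435 - (74 + o)*74) + 31446) = sqrt((8435 - (74 + 72)*74) + 31446) = sqrt((8435 - 146*74) + 31446) = sqrt((8435 - 1*10804) + 31446) = sqrt((8435 - 10804) + 31446) = sqrt(-2369 + 31446) = sqrt(29077)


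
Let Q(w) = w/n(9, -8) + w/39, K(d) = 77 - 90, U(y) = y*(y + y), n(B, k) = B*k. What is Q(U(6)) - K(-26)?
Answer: 180/13 ≈ 13.846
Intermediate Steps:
U(y) = 2*y² (U(y) = y*(2*y) = 2*y²)
K(d) = -13
Q(w) = 11*w/936 (Q(w) = w/((9*(-8))) + w/39 = w/(-72) + w*(1/39) = w*(-1/72) + w/39 = -w/72 + w/39 = 11*w/936)
Q(U(6)) - K(-26) = 11*(2*6²)/936 - 1*(-13) = 11*(2*36)/936 + 13 = (11/936)*72 + 13 = 11/13 + 13 = 180/13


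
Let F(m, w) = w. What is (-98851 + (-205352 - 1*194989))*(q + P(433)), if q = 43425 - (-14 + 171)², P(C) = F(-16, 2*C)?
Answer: -9805129264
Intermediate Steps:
P(C) = 2*C
q = 18776 (q = 43425 - 1*157² = 43425 - 1*24649 = 43425 - 24649 = 18776)
(-98851 + (-205352 - 1*194989))*(q + P(433)) = (-98851 + (-205352 - 1*194989))*(18776 + 2*433) = (-98851 + (-205352 - 194989))*(18776 + 866) = (-98851 - 400341)*19642 = -499192*19642 = -9805129264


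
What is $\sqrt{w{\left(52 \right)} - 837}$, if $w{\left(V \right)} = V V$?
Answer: $\sqrt{1867} \approx 43.209$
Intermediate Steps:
$w{\left(V \right)} = V^{2}$
$\sqrt{w{\left(52 \right)} - 837} = \sqrt{52^{2} - 837} = \sqrt{2704 - 837} = \sqrt{1867}$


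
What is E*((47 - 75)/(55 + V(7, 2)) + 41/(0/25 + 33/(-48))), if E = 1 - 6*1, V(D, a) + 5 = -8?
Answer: 9950/33 ≈ 301.52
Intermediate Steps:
V(D, a) = -13 (V(D, a) = -5 - 8 = -13)
E = -5 (E = 1 - 6 = -5)
E*((47 - 75)/(55 + V(7, 2)) + 41/(0/25 + 33/(-48))) = -5*((47 - 75)/(55 - 13) + 41/(0/25 + 33/(-48))) = -5*(-28/42 + 41/(0*(1/25) + 33*(-1/48))) = -5*(-28*1/42 + 41/(0 - 11/16)) = -5*(-⅔ + 41/(-11/16)) = -5*(-⅔ + 41*(-16/11)) = -5*(-⅔ - 656/11) = -5*(-1990/33) = 9950/33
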